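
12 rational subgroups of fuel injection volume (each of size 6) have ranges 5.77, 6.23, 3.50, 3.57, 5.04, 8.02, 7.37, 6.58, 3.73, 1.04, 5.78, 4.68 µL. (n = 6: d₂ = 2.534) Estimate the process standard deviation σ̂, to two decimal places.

R̄ = (5.77 + 6.23 + 3.50 + 3.57 + 5.04 + 8.02 + 7.37 + 6.58 + 3.73 + 1.04 + 5.78 + 4.68) / 12 = 5.1092
σ̂ = R̄ / d₂ = 5.1092 / 2.534 = 2.0162

2.02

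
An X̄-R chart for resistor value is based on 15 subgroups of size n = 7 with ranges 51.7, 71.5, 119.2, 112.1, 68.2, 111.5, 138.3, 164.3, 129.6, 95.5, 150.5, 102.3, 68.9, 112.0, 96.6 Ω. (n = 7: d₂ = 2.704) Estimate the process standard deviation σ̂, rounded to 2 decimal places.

39.26

R̄ = (51.7 + 71.5 + 119.2 + 112.1 + 68.2 + 111.5 + 138.3 + 164.3 + 129.6 + 95.5 + 150.5 + 102.3 + 68.9 + 112.0 + 96.6) / 15 = 106.1467
σ̂ = R̄ / d₂ = 106.1467 / 2.704 = 39.2554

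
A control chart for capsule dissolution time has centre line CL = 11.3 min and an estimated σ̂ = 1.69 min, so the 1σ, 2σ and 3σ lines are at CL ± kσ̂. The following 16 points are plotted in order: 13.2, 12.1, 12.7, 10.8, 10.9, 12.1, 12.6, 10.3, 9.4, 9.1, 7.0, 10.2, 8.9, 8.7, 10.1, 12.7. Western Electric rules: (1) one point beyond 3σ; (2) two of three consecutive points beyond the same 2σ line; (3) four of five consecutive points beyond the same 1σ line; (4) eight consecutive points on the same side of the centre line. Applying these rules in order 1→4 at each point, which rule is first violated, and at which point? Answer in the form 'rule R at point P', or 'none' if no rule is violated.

Zone of each point (C = within 1σ̂, B = 1σ̂–2σ̂, A = 2σ̂–3σ̂, * = beyond 3σ̂; sign = side of CL): 1:+B, 2:+C, 3:+C, 4:-C, 5:-C, 6:+C, 7:+C, 8:-C, 9:-B, 10:-B, 11:-A, 12:-C, 13:-B, 14:-B, 15:-C, 16:+C
Rule 3 (four of five consecutive points beyond the same 1σ limit) is satisfied at point 13.

rule 3 at point 13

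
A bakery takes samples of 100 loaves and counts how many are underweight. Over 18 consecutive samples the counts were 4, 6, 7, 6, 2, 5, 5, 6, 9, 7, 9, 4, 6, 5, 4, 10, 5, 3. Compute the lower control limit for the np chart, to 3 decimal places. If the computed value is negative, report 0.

0.000

p̄ = Σdᵢ / (k·n) = 103 / (18 × 100) = 0.05722
LCL = np̄ − 3·√(np̄(1−p̄)) = 5.7222 − 3 × 2.3227 = -1.2458 → 0 (negative, so LCL = 0)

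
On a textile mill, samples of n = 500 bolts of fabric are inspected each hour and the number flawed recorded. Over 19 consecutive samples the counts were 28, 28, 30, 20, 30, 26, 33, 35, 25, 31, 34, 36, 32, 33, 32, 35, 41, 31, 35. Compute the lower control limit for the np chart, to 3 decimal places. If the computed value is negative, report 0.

15.062

p̄ = Σdᵢ / (k·n) = 595 / (19 × 500) = 0.06263
LCL = np̄ − 3·√(np̄(1−p̄)) = 31.3158 − 3 × 5.4180 = 15.0619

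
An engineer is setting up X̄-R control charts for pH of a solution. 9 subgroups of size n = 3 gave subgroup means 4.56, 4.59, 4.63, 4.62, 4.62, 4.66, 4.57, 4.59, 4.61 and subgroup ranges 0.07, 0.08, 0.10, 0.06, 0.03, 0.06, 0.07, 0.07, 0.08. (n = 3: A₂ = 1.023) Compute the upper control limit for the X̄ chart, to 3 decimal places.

4.676

X̄̄ = (4.56 + 4.59 + 4.63 + 4.62 + 4.62 + 4.66 + 4.57 + 4.59 + 4.61) / 9 = 41.4500 / 9 = 4.6056
R̄ = (0.07 + 0.08 + 0.10 + 0.06 + 0.03 + 0.06 + 0.07 + 0.07 + 0.08) / 9 = 0.6200 / 9 = 0.0689
UCL = X̄̄ + A₂·R̄ = 4.6056 + 1.023 × 0.0689 = 4.6760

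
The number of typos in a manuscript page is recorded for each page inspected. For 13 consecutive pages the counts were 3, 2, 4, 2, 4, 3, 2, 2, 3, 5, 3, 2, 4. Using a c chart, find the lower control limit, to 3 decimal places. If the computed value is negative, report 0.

c̄ = (3 + 2 + 4 + 2 + 4 + 3 + 2 + 2 + 3 + 5 + 3 + 2 + 4) / 13 = 39 / 13 = 3.0000
LCL = c̄ − 3√c̄ = 3.0000 − 3 × 1.7321 = -2.1962 → 0 (cannot be negative)

0.000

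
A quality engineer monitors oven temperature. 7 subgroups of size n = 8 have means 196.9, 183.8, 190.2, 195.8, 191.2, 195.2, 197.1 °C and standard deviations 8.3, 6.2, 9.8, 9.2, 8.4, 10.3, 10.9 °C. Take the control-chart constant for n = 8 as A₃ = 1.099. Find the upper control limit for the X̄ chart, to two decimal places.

202.79

X̄̄ = (196.9 + 183.8 + 190.2 + 195.8 + 191.2 + 195.2 + 197.1) / 7 = 192.8857
s̄ = (8.3 + 6.2 + 9.8 + 9.2 + 8.4 + 10.3 + 10.9) / 7 = 9.0143
UCL = X̄̄ + A₃·s̄ = 192.8857 + 1.099 × 9.0143 = 202.7924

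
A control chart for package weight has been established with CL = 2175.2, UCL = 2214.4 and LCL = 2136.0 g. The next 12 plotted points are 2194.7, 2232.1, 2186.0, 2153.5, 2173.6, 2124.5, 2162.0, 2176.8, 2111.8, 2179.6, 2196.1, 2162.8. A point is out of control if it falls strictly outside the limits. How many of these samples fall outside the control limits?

Compare each point to [2136.0, 2214.4]: sample 2 = 2232.1 > UCL; sample 6 = 2124.5 < LCL; sample 9 = 2111.8 < LCL.

3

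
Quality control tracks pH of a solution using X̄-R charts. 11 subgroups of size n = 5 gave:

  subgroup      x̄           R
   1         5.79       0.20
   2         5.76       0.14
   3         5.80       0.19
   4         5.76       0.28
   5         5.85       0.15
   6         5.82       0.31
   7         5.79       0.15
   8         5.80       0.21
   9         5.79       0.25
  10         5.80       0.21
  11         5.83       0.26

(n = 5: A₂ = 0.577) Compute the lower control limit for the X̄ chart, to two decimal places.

X̄̄ = (5.79 + 5.76 + 5.80 + 5.76 + 5.85 + 5.82 + 5.79 + 5.80 + 5.79 + 5.80 + 5.83) / 11 = 63.7900 / 11 = 5.7991
R̄ = (0.20 + 0.14 + 0.19 + 0.28 + 0.15 + 0.31 + 0.15 + 0.21 + 0.25 + 0.21 + 0.26) / 11 = 2.3500 / 11 = 0.2136
LCL = X̄̄ − A₂·R̄ = 5.7991 − 0.577 × 0.2136 = 5.6758

5.68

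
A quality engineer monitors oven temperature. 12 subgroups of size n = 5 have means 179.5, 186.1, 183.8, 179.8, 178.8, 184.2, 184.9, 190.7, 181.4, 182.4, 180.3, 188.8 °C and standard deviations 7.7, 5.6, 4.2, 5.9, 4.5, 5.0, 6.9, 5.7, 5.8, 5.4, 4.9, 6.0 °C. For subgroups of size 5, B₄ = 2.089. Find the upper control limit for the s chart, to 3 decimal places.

11.768

s̄ = (7.7 + 5.6 + 4.2 + 5.9 + 4.5 + 5.0 + 6.9 + 5.7 + 5.8 + 5.4 + 4.9 + 6.0) / 12 = 5.6333
UCL_s = B₄·s̄ = 2.089 × 5.6333 = 11.7680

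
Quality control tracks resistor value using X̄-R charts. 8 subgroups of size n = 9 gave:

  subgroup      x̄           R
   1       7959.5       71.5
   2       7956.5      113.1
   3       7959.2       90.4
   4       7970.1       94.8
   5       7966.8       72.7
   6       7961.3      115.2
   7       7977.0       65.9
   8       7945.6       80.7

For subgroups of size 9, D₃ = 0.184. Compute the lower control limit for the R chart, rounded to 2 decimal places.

16.20

R̄ = (71.5 + 113.1 + 90.4 + 94.8 + 72.7 + 115.2 + 65.9 + 80.7) / 8 = 704.3000 / 8 = 88.0375
LCL_R = D₃·R̄ = 0.184 × 88.0375 = 16.1989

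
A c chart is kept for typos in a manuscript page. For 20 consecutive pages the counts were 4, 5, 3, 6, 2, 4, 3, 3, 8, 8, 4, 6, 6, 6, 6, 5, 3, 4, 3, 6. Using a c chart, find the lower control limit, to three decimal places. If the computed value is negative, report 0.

c̄ = (4 + 5 + 3 + 6 + 2 + 4 + 3 + 3 + 8 + 8 + 4 + 6 + 6 + 6 + 6 + 5 + 3 + 4 + 3 + 6) / 20 = 95 / 20 = 4.7500
LCL = c̄ − 3√c̄ = 4.7500 − 3 × 2.1794 = -1.7883 → 0 (cannot be negative)

0.000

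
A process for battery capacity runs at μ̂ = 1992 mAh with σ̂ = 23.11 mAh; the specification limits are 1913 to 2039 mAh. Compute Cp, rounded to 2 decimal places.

0.91

Cp = (USL − LSL) / (6σ̂) = (2039 − 1913) / (6 × 23.11) = 126.0000 / 138.6600 = 0.9087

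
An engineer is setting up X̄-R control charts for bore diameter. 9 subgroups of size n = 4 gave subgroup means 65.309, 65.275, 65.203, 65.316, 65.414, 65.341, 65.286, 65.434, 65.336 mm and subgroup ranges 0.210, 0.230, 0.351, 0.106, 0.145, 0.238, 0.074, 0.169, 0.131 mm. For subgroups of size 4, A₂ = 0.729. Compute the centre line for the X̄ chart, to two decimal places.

65.32

X̄̄ = (65.309 + 65.275 + 65.203 + 65.316 + 65.414 + 65.341 + 65.286 + 65.434 + 65.336) / 9 = 587.9140 / 9 = 65.3238
CL = X̄̄ = 65.3238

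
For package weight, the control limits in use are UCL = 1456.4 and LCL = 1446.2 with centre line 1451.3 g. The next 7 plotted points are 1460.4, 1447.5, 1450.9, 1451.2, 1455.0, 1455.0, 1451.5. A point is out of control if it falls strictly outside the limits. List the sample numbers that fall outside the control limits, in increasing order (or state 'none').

Compare each point to [1446.2, 1456.4]: sample 1 = 1460.4 > UCL.

1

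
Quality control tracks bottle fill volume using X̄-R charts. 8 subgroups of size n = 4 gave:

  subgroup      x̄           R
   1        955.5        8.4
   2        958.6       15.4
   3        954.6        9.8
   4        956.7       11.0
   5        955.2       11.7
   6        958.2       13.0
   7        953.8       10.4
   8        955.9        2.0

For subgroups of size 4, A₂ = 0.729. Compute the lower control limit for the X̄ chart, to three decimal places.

948.618

X̄̄ = (955.5 + 958.6 + 954.6 + 956.7 + 955.2 + 958.2 + 953.8 + 955.9) / 8 = 7648.5000 / 8 = 956.0625
R̄ = (8.4 + 15.4 + 9.8 + 11.0 + 11.7 + 13.0 + 10.4 + 2.0) / 8 = 81.7000 / 8 = 10.2125
LCL = X̄̄ − A₂·R̄ = 956.0625 − 0.729 × 10.2125 = 948.6176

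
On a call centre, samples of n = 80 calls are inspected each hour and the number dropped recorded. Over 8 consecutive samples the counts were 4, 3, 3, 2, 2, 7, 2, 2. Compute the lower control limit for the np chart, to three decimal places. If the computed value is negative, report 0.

0.000

p̄ = Σdᵢ / (k·n) = 25 / (8 × 80) = 0.03906
LCL = np̄ − 3·√(np̄(1−p̄)) = 3.1250 − 3 × 1.7329 = -2.0737 → 0 (negative, so LCL = 0)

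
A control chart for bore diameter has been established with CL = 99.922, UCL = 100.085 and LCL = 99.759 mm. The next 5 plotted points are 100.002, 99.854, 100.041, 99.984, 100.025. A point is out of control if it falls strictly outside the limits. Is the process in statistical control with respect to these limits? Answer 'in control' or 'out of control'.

All 5 points lie within [99.759, 100.085].

in control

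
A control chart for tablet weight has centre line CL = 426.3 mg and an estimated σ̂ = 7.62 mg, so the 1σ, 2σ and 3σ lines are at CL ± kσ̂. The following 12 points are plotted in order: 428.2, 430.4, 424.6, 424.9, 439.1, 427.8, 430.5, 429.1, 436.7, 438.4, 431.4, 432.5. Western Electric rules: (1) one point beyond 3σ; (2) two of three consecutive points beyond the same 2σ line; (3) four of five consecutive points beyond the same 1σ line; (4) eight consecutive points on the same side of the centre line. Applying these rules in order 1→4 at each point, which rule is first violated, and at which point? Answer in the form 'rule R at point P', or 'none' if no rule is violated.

rule 4 at point 12

Zone of each point (C = within 1σ̂, B = 1σ̂–2σ̂, A = 2σ̂–3σ̂, * = beyond 3σ̂; sign = side of CL): 1:+C, 2:+C, 3:-C, 4:-C, 5:+B, 6:+C, 7:+C, 8:+C, 9:+B, 10:+B, 11:+C, 12:+C
Rule 4 (eight consecutive points on the same side of the centre line) is satisfied at point 12.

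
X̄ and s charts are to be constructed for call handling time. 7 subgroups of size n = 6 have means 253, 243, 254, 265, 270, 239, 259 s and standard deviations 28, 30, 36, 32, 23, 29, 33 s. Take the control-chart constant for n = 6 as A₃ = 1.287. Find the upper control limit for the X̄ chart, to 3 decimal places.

X̄̄ = (253 + 243 + 254 + 265 + 270 + 239 + 259) / 7 = 254.7143
s̄ = (28 + 30 + 36 + 32 + 23 + 29 + 33) / 7 = 30.1429
UCL = X̄̄ + A₃·s̄ = 254.7143 + 1.287 × 30.1429 = 293.5081

293.508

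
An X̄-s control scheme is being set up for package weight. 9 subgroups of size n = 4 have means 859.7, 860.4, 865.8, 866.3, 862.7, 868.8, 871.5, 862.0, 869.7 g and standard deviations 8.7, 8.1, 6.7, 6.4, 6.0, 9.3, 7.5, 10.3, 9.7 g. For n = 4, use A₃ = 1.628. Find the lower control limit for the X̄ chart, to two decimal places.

852.06

X̄̄ = (859.7 + 860.4 + 865.8 + 866.3 + 862.7 + 868.8 + 871.5 + 862.0 + 869.7) / 9 = 865.2111
s̄ = (8.7 + 8.1 + 6.7 + 6.4 + 6.0 + 9.3 + 7.5 + 10.3 + 9.7) / 9 = 8.0778
LCL = X̄̄ − A₃·s̄ = 865.2111 − 1.628 × 8.0778 = 852.0605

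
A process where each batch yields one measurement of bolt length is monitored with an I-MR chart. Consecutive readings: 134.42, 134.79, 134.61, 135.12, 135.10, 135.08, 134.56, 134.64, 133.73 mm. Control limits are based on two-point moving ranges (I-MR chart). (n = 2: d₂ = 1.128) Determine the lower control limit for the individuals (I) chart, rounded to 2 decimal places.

X̄ = (134.42 + 134.79 + 134.61 + 135.12 + 135.10 + 135.08 + 134.56 + 134.64 + 133.73) / 9 = 134.6722
Moving ranges: 0.37, 0.18, 0.51, 0.02, 0.02, 0.52, 0.08, 0.91; M̄R̄ = 2.6100 / 8 = 0.3262
LCL = X̄ − 3·M̄R̄/d₂ = 134.6722 − 3 × 0.3262 / 1.128 = 133.8045

133.80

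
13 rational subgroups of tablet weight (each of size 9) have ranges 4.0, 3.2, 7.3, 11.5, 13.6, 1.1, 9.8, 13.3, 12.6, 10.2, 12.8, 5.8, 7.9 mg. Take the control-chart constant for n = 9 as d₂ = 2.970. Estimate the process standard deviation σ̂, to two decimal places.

2.93

R̄ = (4.0 + 3.2 + 7.3 + 11.5 + 13.6 + 1.1 + 9.8 + 13.3 + 12.6 + 10.2 + 12.8 + 5.8 + 7.9) / 13 = 8.7000
σ̂ = R̄ / d₂ = 8.7000 / 2.970 = 2.9293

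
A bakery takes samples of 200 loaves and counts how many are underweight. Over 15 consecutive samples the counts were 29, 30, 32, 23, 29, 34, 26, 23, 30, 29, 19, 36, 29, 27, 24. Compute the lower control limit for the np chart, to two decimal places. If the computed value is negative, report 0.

p̄ = Σdᵢ / (k·n) = 420 / (15 × 200) = 0.14000
LCL = np̄ − 3·√(np̄(1−p̄)) = 28.0000 − 3 × 4.9071 = 13.2786

13.28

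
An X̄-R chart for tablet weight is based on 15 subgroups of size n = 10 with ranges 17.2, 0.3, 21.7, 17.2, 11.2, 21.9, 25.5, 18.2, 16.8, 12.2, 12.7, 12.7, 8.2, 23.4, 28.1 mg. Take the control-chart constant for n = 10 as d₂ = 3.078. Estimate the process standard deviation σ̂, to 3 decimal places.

R̄ = (17.2 + 0.3 + 21.7 + 17.2 + 11.2 + 21.9 + 25.5 + 18.2 + 16.8 + 12.2 + 12.7 + 12.7 + 8.2 + 23.4 + 28.1) / 15 = 16.4867
σ̂ = R̄ / d₂ = 16.4867 / 3.078 = 5.3563

5.356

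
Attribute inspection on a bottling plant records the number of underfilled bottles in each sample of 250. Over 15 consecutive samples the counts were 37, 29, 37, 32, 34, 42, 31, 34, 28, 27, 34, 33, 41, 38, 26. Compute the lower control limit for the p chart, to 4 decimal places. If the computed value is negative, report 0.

0.0695

p̄ = Σdᵢ / (k·n) = 503 / (15 × 250) = 0.13413
LCL = p̄ − 3·√(p̄(1−p̄)/n) = 0.13413 − 3 × 0.02155 = 0.06947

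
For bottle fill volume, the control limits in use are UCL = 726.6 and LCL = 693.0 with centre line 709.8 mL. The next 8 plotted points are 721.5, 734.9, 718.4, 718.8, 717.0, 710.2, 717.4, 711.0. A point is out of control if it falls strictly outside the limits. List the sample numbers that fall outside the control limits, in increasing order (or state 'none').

Compare each point to [693.0, 726.6]: sample 2 = 734.9 > UCL.

2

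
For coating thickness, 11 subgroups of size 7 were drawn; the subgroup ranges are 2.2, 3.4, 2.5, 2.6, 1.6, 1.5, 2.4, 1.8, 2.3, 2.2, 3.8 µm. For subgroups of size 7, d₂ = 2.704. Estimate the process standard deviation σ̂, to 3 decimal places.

R̄ = (2.2 + 3.4 + 2.5 + 2.6 + 1.6 + 1.5 + 2.4 + 1.8 + 2.3 + 2.2 + 3.8) / 11 = 2.3909
σ̂ = R̄ / d₂ = 2.3909 / 2.704 = 0.8842

0.884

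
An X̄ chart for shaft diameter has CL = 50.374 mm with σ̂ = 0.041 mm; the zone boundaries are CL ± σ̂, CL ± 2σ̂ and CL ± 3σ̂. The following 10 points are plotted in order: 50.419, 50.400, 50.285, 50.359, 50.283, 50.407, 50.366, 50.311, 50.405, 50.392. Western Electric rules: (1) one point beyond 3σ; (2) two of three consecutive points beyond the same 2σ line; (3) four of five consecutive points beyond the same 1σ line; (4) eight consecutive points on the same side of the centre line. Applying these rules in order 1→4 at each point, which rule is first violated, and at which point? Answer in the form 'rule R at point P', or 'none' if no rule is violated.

Zone of each point (C = within 1σ̂, B = 1σ̂–2σ̂, A = 2σ̂–3σ̂, * = beyond 3σ̂; sign = side of CL): 1:+B, 2:+C, 3:-A, 4:-C, 5:-A, 6:+C, 7:-C, 8:-B, 9:+C, 10:+C
Rule 2 (two of three consecutive points beyond the same 2σ limit) is satisfied at point 5.

rule 2 at point 5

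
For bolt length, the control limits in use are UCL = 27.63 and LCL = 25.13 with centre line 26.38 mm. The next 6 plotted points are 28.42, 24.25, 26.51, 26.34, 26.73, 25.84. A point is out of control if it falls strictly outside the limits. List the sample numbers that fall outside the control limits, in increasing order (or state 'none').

1, 2

Compare each point to [25.13, 27.63]: sample 1 = 28.42 > UCL; sample 2 = 24.25 < LCL.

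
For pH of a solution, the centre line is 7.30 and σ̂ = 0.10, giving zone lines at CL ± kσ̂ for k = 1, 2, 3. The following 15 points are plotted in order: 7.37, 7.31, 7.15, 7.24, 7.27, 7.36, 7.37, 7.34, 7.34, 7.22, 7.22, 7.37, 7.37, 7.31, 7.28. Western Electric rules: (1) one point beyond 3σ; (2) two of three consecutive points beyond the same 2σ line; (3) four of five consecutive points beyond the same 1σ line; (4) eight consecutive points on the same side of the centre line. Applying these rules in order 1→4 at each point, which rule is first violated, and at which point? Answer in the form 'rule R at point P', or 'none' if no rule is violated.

Zone of each point (C = within 1σ̂, B = 1σ̂–2σ̂, A = 2σ̂–3σ̂, * = beyond 3σ̂; sign = side of CL): 1:+C, 2:+C, 3:-B, 4:-C, 5:-C, 6:+C, 7:+C, 8:+C, 9:+C, 10:-C, 11:-C, 12:+C, 13:+C, 14:+C, 15:-C
No rule fires across all 15 points.

none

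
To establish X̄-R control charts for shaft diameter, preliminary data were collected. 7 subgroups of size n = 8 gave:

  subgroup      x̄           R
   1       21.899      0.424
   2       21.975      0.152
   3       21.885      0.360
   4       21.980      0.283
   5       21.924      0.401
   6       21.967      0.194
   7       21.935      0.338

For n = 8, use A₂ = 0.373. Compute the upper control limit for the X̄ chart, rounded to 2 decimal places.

22.05

X̄̄ = (21.899 + 21.975 + 21.885 + 21.980 + 21.924 + 21.967 + 21.935) / 7 = 153.5650 / 7 = 21.9379
R̄ = (0.424 + 0.152 + 0.360 + 0.283 + 0.401 + 0.194 + 0.338) / 7 = 2.1520 / 7 = 0.3074
UCL = X̄̄ + A₂·R̄ = 21.9379 + 0.373 × 0.3074 = 22.0525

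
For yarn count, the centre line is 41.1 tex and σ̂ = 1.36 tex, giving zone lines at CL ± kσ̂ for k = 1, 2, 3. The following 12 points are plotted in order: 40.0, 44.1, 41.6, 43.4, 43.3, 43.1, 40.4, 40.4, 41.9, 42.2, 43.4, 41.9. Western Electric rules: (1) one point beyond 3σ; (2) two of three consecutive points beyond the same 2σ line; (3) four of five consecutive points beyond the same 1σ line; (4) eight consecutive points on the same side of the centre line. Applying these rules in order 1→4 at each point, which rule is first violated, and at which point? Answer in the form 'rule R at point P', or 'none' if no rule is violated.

Zone of each point (C = within 1σ̂, B = 1σ̂–2σ̂, A = 2σ̂–3σ̂, * = beyond 3σ̂; sign = side of CL): 1:-C, 2:+A, 3:+C, 4:+B, 5:+B, 6:+B, 7:-C, 8:-C, 9:+C, 10:+C, 11:+B, 12:+C
Rule 3 (four of five consecutive points beyond the same 1σ limit) is satisfied at point 6.

rule 3 at point 6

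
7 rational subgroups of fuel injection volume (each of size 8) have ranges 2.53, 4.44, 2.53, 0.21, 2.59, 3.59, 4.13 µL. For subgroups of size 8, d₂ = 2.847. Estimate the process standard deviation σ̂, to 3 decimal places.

1.005

R̄ = (2.53 + 4.44 + 2.53 + 0.21 + 2.59 + 3.59 + 4.13) / 7 = 2.8600
σ̂ = R̄ / d₂ = 2.8600 / 2.847 = 1.0046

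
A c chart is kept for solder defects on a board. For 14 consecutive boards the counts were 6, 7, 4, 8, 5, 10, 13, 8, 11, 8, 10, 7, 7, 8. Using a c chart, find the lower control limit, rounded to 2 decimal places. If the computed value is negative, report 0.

c̄ = (6 + 7 + 4 + 8 + 5 + 10 + 13 + 8 + 11 + 8 + 10 + 7 + 7 + 8) / 14 = 112 / 14 = 8.0000
LCL = c̄ − 3√c̄ = 8.0000 − 3 × 2.8284 = -0.4853 → 0 (cannot be negative)

0.00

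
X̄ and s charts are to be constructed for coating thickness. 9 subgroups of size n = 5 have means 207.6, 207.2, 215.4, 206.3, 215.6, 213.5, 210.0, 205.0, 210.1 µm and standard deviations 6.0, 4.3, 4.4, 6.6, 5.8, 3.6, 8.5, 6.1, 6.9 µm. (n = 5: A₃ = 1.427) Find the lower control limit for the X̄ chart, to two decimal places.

X̄̄ = (207.6 + 207.2 + 215.4 + 206.3 + 215.6 + 213.5 + 210.0 + 205.0 + 210.1) / 9 = 210.0778
s̄ = (6.0 + 4.3 + 4.4 + 6.6 + 5.8 + 3.6 + 8.5 + 6.1 + 6.9) / 9 = 5.8000
LCL = X̄̄ − A₃·s̄ = 210.0778 − 1.427 × 5.8000 = 201.8012

201.80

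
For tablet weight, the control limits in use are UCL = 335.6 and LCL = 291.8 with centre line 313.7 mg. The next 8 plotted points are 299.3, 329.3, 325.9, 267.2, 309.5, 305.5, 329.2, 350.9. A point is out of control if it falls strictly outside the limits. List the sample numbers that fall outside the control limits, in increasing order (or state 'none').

4, 8

Compare each point to [291.8, 335.6]: sample 4 = 267.2 < LCL; sample 8 = 350.9 > UCL.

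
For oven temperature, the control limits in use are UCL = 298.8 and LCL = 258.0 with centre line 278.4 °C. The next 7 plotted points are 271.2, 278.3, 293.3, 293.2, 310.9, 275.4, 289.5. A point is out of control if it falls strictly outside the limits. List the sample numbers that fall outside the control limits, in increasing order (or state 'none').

Compare each point to [258.0, 298.8]: sample 5 = 310.9 > UCL.

5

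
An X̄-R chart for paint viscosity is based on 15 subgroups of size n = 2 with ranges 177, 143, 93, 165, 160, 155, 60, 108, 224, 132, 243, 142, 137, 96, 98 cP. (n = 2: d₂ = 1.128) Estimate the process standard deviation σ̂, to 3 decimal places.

126.064

R̄ = (177 + 143 + 93 + 165 + 160 + 155 + 60 + 108 + 224 + 132 + 243 + 142 + 137 + 96 + 98) / 15 = 142.2000
σ̂ = R̄ / d₂ = 142.2000 / 1.128 = 126.0638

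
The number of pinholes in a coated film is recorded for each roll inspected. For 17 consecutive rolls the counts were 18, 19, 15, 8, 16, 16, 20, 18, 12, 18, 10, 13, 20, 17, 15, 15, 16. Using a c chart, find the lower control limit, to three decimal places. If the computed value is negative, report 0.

3.780

c̄ = (18 + 19 + 15 + 8 + 16 + 16 + 20 + 18 + 12 + 18 + 10 + 13 + 20 + 17 + 15 + 15 + 16) / 17 = 266 / 17 = 15.6471
LCL = c̄ − 3√c̄ = 15.6471 − 3 × 3.9556 = 3.7801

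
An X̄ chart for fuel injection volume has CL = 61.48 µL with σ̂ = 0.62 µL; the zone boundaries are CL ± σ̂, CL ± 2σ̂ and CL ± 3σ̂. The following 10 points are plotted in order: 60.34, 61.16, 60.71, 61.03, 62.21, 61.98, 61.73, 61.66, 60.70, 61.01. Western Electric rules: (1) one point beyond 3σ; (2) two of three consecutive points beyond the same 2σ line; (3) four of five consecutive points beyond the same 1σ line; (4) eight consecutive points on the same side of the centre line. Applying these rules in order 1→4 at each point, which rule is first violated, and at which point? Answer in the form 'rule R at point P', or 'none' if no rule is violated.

none

Zone of each point (C = within 1σ̂, B = 1σ̂–2σ̂, A = 2σ̂–3σ̂, * = beyond 3σ̂; sign = side of CL): 1:-B, 2:-C, 3:-B, 4:-C, 5:+B, 6:+C, 7:+C, 8:+C, 9:-B, 10:-C
No rule fires across all 10 points.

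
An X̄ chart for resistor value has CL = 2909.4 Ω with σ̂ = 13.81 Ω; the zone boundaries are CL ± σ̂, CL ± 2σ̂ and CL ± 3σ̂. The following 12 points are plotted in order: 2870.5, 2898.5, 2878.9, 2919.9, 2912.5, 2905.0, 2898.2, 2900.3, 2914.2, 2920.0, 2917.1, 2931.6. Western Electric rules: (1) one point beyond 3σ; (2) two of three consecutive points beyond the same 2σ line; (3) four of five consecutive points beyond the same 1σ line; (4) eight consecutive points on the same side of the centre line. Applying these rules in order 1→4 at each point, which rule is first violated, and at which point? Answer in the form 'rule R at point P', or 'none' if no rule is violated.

rule 2 at point 3

Zone of each point (C = within 1σ̂, B = 1σ̂–2σ̂, A = 2σ̂–3σ̂, * = beyond 3σ̂; sign = side of CL): 1:-A, 2:-C, 3:-A, 4:+C, 5:+C, 6:-C, 7:-C, 8:-C, 9:+C, 10:+C, 11:+C, 12:+B
Rule 2 (two of three consecutive points beyond the same 2σ limit) is satisfied at point 3.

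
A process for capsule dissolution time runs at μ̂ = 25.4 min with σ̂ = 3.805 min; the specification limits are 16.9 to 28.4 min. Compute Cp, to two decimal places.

0.50

Cp = (USL − LSL) / (6σ̂) = (28.4 − 16.9) / (6 × 3.805) = 11.5000 / 22.8300 = 0.5037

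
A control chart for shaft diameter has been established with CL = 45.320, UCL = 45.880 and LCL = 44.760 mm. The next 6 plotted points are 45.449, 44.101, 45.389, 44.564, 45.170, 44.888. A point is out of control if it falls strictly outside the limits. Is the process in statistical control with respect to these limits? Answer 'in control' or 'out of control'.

out of control

Compare each point to [44.760, 45.880]: sample 2 = 44.101 < LCL; sample 4 = 44.564 < LCL.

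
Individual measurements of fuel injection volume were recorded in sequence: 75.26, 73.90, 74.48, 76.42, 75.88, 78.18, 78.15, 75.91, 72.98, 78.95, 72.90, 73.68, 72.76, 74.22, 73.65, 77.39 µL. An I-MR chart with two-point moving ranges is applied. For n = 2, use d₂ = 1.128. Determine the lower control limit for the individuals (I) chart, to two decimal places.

X̄ = (75.26 + 73.90 + 74.48 + 76.42 + 75.88 + 78.18 + 78.15 + 75.91 + 72.98 + 78.95 + 72.90 + 73.68 + 72.76 + 74.22 + 73.65 + 77.39) / 16 = 75.2944
Moving ranges: 1.36, 0.58, 1.94, 0.54, 2.30, 0.03, 2.24, 2.93, 5.97, 6.05, 0.78, 0.92, 1.46, 0.57, 3.74; M̄R̄ = 31.4100 / 15 = 2.0940
LCL = X̄ − 3·M̄R̄/d₂ = 75.2944 − 3 × 2.0940 / 1.128 = 69.7252

69.73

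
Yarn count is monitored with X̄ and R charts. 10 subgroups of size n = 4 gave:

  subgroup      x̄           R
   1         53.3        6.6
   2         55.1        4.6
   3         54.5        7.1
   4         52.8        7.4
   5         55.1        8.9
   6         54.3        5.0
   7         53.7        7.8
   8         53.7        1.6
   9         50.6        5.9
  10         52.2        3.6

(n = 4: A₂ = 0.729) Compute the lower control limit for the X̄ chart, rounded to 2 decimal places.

49.27

X̄̄ = (53.3 + 55.1 + 54.5 + 52.8 + 55.1 + 54.3 + 53.7 + 53.7 + 50.6 + 52.2) / 10 = 535.3000 / 10 = 53.5300
R̄ = (6.6 + 4.6 + 7.1 + 7.4 + 8.9 + 5.0 + 7.8 + 1.6 + 5.9 + 3.6) / 10 = 58.5000 / 10 = 5.8500
LCL = X̄̄ − A₂·R̄ = 53.5300 − 0.729 × 5.8500 = 49.2653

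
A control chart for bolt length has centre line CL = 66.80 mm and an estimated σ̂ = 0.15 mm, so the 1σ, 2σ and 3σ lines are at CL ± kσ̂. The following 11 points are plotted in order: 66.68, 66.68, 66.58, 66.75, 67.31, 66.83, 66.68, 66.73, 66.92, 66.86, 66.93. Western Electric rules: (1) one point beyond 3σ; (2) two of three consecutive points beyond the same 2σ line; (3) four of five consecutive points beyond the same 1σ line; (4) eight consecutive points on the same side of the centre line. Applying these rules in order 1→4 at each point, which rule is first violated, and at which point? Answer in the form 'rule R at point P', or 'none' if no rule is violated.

rule 1 at point 5

Zone of each point (C = within 1σ̂, B = 1σ̂–2σ̂, A = 2σ̂–3σ̂, * = beyond 3σ̂; sign = side of CL): 1:-C, 2:-C, 3:-B, 4:-C, 5:+*, 6:+C, 7:-C, 8:-C, 9:+C, 10:+C, 11:+C
Rule 1 (one point beyond the 3σ limits) is satisfied at point 5.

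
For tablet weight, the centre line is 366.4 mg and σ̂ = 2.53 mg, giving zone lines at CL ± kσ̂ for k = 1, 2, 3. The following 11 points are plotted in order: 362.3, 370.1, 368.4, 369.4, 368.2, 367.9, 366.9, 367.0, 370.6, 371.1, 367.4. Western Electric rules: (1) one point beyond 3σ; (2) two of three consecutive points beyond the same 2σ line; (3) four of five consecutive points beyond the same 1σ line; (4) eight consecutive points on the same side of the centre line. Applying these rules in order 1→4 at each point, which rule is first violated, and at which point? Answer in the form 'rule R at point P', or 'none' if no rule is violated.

Zone of each point (C = within 1σ̂, B = 1σ̂–2σ̂, A = 2σ̂–3σ̂, * = beyond 3σ̂; sign = side of CL): 1:-B, 2:+B, 3:+C, 4:+B, 5:+C, 6:+C, 7:+C, 8:+C, 9:+B, 10:+B, 11:+C
Rule 4 (eight consecutive points on the same side of the centre line) is satisfied at point 9.

rule 4 at point 9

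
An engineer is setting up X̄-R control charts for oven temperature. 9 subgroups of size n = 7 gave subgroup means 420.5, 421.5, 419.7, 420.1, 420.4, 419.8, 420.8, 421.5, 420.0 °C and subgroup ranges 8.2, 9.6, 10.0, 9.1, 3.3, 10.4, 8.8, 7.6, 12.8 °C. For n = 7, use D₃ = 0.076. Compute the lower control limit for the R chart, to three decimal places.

0.674

R̄ = (8.2 + 9.6 + 10.0 + 9.1 + 3.3 + 10.4 + 8.8 + 7.6 + 12.8) / 9 = 79.8000 / 9 = 8.8667
LCL_R = D₃·R̄ = 0.076 × 8.8667 = 0.6739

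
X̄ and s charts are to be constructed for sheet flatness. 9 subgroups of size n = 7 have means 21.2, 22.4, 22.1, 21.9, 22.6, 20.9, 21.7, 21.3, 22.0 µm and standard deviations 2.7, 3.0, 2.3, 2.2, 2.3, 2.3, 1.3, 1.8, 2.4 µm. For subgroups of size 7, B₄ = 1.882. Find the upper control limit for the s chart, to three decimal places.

4.245

s̄ = (2.7 + 3.0 + 2.3 + 2.2 + 2.3 + 2.3 + 1.3 + 1.8 + 2.4) / 9 = 2.2556
UCL_s = B₄·s̄ = 1.882 × 2.2556 = 4.2450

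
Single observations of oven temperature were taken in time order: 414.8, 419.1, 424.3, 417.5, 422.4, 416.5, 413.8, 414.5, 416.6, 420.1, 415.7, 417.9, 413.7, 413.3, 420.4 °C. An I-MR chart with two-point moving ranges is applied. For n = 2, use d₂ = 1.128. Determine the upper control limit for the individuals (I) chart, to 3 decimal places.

427.708

X̄ = (414.8 + 419.1 + 424.3 + 417.5 + 422.4 + 416.5 + 413.8 + 414.5 + 416.6 + 420.1 + 415.7 + 417.9 + 413.7 + 413.3 + 420.4) / 15 = 417.3733
Moving ranges: 4.3, 5.2, 6.8, 4.9, 5.9, 2.7, 0.7, 2.1, 3.5, 4.4, 2.2, 4.2, 0.4, 7.1; M̄R̄ = 54.4000 / 14 = 3.8857
UCL = X̄ + 3·M̄R̄/d₂ = 417.3733 + 3 × 3.8857 / 1.128 = 427.7077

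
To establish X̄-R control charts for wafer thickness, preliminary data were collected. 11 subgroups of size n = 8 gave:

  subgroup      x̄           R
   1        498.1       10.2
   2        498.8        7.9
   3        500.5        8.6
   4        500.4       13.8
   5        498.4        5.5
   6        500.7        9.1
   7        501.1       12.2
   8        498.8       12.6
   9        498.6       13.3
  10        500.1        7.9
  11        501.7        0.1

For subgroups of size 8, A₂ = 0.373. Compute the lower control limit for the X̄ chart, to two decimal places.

X̄̄ = (498.1 + 498.8 + 500.5 + 500.4 + 498.4 + 500.7 + 501.1 + 498.8 + 498.6 + 500.1 + 501.7) / 11 = 5497.2000 / 11 = 499.7455
R̄ = (10.2 + 7.9 + 8.6 + 13.8 + 5.5 + 9.1 + 12.2 + 12.6 + 13.3 + 7.9 + 0.1) / 11 = 101.2000 / 11 = 9.2000
LCL = X̄̄ − A₂·R̄ = 499.7455 − 0.373 × 9.2000 = 496.3139

496.31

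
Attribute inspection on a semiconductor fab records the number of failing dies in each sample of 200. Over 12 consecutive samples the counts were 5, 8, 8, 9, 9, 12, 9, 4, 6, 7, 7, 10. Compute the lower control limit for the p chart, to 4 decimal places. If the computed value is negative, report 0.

p̄ = Σdᵢ / (k·n) = 94 / (12 × 200) = 0.03917
LCL = p̄ − 3·√(p̄(1−p̄)/n) = 0.03917 − 3 × 0.01372 = -0.00199 → 0 (negative, so LCL = 0)

0.0000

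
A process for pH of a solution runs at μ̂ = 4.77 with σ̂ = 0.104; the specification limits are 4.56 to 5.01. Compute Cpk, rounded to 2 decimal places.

Cpu = (USL − μ̂) / (3σ̂) = (5.01 − 4.77) / (3 × 0.104) = 0.7692; Cpl = (μ̂ − LSL) / (3σ̂) = (4.77 − 4.56) / (3 × 0.104) = 0.6731; Cpk = min(Cpu, Cpl) = 0.6731

0.67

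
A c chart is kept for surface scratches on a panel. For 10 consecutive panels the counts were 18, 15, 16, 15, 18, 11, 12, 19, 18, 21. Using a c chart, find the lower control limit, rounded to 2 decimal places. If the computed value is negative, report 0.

4.19

c̄ = (18 + 15 + 16 + 15 + 18 + 11 + 12 + 19 + 18 + 21) / 10 = 163 / 10 = 16.3000
LCL = c̄ − 3√c̄ = 16.3000 − 3 × 4.0373 = 4.1880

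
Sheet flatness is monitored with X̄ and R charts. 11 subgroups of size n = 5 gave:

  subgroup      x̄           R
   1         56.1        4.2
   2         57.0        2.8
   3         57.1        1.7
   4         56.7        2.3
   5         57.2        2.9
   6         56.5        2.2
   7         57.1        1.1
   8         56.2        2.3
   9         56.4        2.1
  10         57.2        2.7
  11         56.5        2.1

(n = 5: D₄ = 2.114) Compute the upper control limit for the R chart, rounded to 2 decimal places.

R̄ = (4.2 + 2.8 + 1.7 + 2.3 + 2.9 + 2.2 + 1.1 + 2.3 + 2.1 + 2.7 + 2.1) / 11 = 26.4000 / 11 = 2.4000
UCL_R = D₄·R̄ = 2.114 × 2.4000 = 5.0736

5.07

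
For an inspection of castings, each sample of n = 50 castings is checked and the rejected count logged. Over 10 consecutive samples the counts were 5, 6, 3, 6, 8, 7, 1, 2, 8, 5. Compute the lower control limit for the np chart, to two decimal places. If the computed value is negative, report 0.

0.00

p̄ = Σdᵢ / (k·n) = 51 / (10 × 50) = 0.10200
LCL = np̄ − 3·√(np̄(1−p̄)) = 5.1000 − 3 × 2.1400 = -1.3201 → 0 (negative, so LCL = 0)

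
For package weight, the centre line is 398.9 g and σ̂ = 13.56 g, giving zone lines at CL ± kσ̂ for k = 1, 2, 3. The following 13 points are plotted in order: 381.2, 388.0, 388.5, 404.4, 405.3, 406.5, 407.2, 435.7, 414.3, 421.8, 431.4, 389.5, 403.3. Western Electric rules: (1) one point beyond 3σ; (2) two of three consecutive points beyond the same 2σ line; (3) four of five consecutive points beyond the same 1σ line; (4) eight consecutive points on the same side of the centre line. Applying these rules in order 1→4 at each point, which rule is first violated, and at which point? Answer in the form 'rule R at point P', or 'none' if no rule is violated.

Zone of each point (C = within 1σ̂, B = 1σ̂–2σ̂, A = 2σ̂–3σ̂, * = beyond 3σ̂; sign = side of CL): 1:-B, 2:-C, 3:-C, 4:+C, 5:+C, 6:+C, 7:+C, 8:+A, 9:+B, 10:+B, 11:+A, 12:-C, 13:+C
Rule 3 (four of five consecutive points beyond the same 1σ limit) is satisfied at point 11.

rule 3 at point 11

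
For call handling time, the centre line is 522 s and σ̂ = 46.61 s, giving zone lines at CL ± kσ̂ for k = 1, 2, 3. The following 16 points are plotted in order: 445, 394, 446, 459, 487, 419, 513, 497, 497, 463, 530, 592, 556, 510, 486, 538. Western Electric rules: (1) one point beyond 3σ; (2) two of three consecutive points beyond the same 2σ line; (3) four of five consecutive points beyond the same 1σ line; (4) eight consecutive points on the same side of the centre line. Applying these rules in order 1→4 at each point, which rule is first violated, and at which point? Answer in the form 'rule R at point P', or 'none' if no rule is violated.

Zone of each point (C = within 1σ̂, B = 1σ̂–2σ̂, A = 2σ̂–3σ̂, * = beyond 3σ̂; sign = side of CL): 1:-B, 2:-A, 3:-B, 4:-B, 5:-C, 6:-A, 7:-C, 8:-C, 9:-C, 10:-B, 11:+C, 12:+B, 13:+C, 14:-C, 15:-C, 16:+C
Rule 3 (four of five consecutive points beyond the same 1σ limit) is satisfied at point 4.

rule 3 at point 4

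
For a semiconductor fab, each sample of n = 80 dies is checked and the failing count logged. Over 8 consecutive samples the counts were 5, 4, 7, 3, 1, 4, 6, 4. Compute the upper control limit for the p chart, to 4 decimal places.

0.1284

p̄ = Σdᵢ / (k·n) = 34 / (8 × 80) = 0.05312
UCL = p̄ + 3·√(p̄(1−p̄)/n) = 0.05312 + 3 × √(0.05312×0.94688/80) = 0.05312 + 3 × 0.02508 = 0.12835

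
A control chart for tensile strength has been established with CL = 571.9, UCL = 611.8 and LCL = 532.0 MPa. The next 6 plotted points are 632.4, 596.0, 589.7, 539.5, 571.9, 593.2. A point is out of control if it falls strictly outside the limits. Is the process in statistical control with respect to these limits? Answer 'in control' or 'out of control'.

out of control

Compare each point to [532.0, 611.8]: sample 1 = 632.4 > UCL.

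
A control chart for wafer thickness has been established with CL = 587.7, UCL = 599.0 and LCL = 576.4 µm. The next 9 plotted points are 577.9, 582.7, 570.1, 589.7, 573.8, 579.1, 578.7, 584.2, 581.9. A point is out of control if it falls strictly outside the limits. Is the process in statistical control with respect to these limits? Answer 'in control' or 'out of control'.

Compare each point to [576.4, 599.0]: sample 3 = 570.1 < LCL; sample 5 = 573.8 < LCL.

out of control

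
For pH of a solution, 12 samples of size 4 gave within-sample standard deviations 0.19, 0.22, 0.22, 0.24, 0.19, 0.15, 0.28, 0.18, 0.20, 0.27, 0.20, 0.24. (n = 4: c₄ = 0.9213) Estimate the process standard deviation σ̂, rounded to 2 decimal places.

s̄ = (0.19 + 0.22 + 0.22 + 0.24 + 0.19 + 0.15 + 0.28 + 0.18 + 0.20 + 0.27 + 0.20 + 0.24) / 12 = 0.2150
σ̂ = s̄ / c₄ = 0.2150 / 0.9213 = 0.2334

0.23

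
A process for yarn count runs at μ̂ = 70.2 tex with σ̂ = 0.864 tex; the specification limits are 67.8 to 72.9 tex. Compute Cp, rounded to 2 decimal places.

0.98

Cp = (USL − LSL) / (6σ̂) = (72.9 − 67.8) / (6 × 0.864) = 5.1000 / 5.1840 = 0.9838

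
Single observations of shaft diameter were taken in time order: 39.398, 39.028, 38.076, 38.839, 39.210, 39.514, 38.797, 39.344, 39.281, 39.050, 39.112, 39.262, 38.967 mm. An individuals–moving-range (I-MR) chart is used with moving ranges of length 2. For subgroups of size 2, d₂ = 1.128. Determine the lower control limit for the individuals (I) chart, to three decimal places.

37.998

X̄ = (39.398 + 39.028 + 38.076 + 38.839 + 39.210 + 39.514 + 38.797 + 39.344 + 39.281 + 39.050 + 39.112 + 39.262 + 38.967) / 13 = 39.0675
Moving ranges: 0.370, 0.952, 0.763, 0.371, 0.304, 0.717, 0.547, 0.063, 0.231, 0.062, 0.150, 0.295; M̄R̄ = 4.8250 / 12 = 0.4021
LCL = X̄ − 3·M̄R̄/d₂ = 39.0675 − 3 × 0.4021 / 1.128 = 37.9982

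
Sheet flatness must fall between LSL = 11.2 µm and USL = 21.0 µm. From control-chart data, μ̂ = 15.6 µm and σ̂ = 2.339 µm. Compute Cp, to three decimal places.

Cp = (USL − LSL) / (6σ̂) = (21.0 − 11.2) / (6 × 2.339) = 9.8000 / 14.0340 = 0.6983

0.698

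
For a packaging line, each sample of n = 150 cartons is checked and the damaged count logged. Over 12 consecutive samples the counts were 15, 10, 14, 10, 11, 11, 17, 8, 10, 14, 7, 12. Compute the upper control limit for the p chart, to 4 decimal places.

0.1426

p̄ = Σdᵢ / (k·n) = 139 / (12 × 150) = 0.07722
UCL = p̄ + 3·√(p̄(1−p̄)/n) = 0.07722 + 3 × √(0.07722×0.92278/150) = 0.07722 + 3 × 0.02180 = 0.14261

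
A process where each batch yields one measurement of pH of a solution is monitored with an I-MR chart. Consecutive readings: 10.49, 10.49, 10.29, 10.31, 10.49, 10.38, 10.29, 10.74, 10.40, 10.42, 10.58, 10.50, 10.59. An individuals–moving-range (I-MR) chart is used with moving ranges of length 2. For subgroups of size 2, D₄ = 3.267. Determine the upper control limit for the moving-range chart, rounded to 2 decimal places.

0.47

Moving ranges: 0.00, 0.20, 0.02, 0.18, 0.11, 0.09, 0.45, 0.34, 0.02, 0.16, 0.08, 0.09; M̄R̄ = 1.7400 / 12 = 0.1450
UCL_MR = D₄·M̄R̄ = 3.267 × 0.1450 = 0.4737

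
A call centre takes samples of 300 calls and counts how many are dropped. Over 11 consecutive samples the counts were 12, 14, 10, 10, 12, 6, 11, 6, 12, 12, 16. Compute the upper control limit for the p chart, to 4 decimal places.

p̄ = Σdᵢ / (k·n) = 121 / (11 × 300) = 0.03667
UCL = p̄ + 3·√(p̄(1−p̄)/n) = 0.03667 + 3 × √(0.03667×0.96333/300) = 0.03667 + 3 × 0.01085 = 0.06922

0.0692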